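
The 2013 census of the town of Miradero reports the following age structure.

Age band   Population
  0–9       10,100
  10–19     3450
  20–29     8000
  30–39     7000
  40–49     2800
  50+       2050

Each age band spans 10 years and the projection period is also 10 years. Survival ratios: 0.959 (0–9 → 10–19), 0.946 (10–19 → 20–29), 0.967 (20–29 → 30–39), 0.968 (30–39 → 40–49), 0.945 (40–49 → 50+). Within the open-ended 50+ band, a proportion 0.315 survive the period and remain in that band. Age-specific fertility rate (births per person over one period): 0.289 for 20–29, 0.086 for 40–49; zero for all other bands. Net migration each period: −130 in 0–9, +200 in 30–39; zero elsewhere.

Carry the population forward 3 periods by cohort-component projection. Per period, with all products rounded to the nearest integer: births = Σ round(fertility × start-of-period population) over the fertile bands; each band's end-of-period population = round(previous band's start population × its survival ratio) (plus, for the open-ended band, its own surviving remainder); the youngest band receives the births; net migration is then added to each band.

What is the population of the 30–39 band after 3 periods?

(Groups numbered youngest = 1 to oldest = 6.)
— Period 1 —
Births: 8000 × 0.289 = 2312, 2800 × 0.086 = 241 ⇒ total 2553
Group 2: 10100 × 0.959 = 9686
Group 3: 3450 × 0.946 = 3264
Group 4: 8000 × 0.967 = 7736
Group 5: 7000 × 0.968 = 6776
Group 6: 2800 × 0.945 + 2050 × 0.315 = 2646 + 646 = 3292
Net migration: Group 1 − 130 → 2423; Group 4 + 200 → 7936
Giving 2423 / 9686 / 3264 / 7936 / 6776 / 3292.
— Period 2 —
Births: 3264 × 0.289 = 943, 6776 × 0.086 = 583 ⇒ total 1526
Group 2: 2423 × 0.959 = 2324
Group 3: 9686 × 0.946 = 9163
Group 4: 3264 × 0.967 = 3156
Group 5: 7936 × 0.968 = 7682
Group 6: 6776 × 0.945 + 3292 × 0.315 = 6403 + 1037 = 7440
Net migration: Group 1 − 130 → 1396; Group 4 + 200 → 3356
Giving 1396 / 2324 / 9163 / 3356 / 7682 / 7440.
— Period 3 —
Births: 9163 × 0.289 = 2648, 7682 × 0.086 = 661 ⇒ total 3309
Group 2: 1396 × 0.959 = 1339
Group 3: 2324 × 0.946 = 2199
Group 4: 9163 × 0.967 = 8861
Group 5: 3356 × 0.968 = 3249
Group 6: 7682 × 0.945 + 7440 × 0.315 = 7259 + 2344 = 9603
Net migration: Group 1 − 130 → 3179; Group 4 + 200 → 9061
Giving 3179 / 1339 / 2199 / 9061 / 3249 / 9603.

9061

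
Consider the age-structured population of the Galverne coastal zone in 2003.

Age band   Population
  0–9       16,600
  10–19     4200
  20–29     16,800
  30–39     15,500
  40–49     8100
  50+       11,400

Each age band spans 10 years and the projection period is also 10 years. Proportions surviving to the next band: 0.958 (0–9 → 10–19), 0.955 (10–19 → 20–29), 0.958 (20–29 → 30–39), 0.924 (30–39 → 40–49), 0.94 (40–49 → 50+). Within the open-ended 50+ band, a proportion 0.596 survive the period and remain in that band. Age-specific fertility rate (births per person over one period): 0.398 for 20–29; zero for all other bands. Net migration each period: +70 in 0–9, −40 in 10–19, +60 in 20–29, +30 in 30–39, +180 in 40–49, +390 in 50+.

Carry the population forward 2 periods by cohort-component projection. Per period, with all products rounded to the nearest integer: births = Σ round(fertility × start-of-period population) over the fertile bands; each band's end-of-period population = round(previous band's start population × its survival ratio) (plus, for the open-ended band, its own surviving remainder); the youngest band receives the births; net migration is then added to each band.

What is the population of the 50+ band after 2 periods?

(Bands numbered youngest = 1 to oldest = 6.)
— Period 1 —
Births: 16800 × 0.398 = 6686
Band 2: 16600 × 0.958 = 15903
Band 3: 4200 × 0.955 = 4011
Band 4: 16800 × 0.958 = 16094
Band 5: 15500 × 0.924 = 14322
Band 6: 8100 × 0.94 + 11400 × 0.596 = 7614 + 6794 = 14408
Net migration: Band 1 + 70 → 6756; Band 2 − 40 → 15863; Band 3 + 60 → 4071; Band 4 + 30 → 16124; Band 5 + 180 → 14502; Band 6 + 390 → 14798
→ [6756, 15863, 4071, 16124, 14502, 14798]
— Period 2 —
Births: 4071 × 0.398 = 1620
Band 2: 6756 × 0.958 = 6472
Band 3: 15863 × 0.955 = 15149
Band 4: 4071 × 0.958 = 3900
Band 5: 16124 × 0.924 = 14899
Band 6: 14502 × 0.94 + 14798 × 0.596 = 13632 + 8820 = 22452
Net migration: Band 1 + 70 → 1690; Band 2 − 40 → 6432; Band 3 + 60 → 15209; Band 4 + 30 → 3930; Band 5 + 180 → 15079; Band 6 + 390 → 22842
→ [1690, 6432, 15209, 3930, 15079, 22842]

22842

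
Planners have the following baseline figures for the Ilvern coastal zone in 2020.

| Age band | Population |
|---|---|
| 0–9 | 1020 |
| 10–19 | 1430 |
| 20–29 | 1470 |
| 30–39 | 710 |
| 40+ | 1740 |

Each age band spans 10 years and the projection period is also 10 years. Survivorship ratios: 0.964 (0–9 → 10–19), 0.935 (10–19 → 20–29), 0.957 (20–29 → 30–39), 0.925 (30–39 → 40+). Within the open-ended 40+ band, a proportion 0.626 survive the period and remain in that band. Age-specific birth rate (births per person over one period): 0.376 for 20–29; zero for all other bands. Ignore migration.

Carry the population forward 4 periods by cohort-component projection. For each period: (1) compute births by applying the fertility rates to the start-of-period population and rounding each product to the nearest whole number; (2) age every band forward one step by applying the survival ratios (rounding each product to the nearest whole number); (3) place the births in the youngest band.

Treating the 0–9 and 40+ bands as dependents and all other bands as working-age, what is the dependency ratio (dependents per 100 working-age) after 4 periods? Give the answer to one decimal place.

(Groups numbered youngest = 1 to oldest = 5.)
Period 1.
Births: 1470 × 0.376 = 553
Group 2: 1020 × 0.964 = 983
Group 3: 1430 × 0.935 = 1337
Group 4: 1470 × 0.957 = 1407
Group 5: 710 × 0.925 + 1740 × 0.626 = 657 + 1089 = 1746
Giving 553 / 983 / 1337 / 1407 / 1746.
Period 2.
Births: 1337 × 0.376 = 503
Group 2: 553 × 0.964 = 533
Group 3: 983 × 0.935 = 919
Group 4: 1337 × 0.957 = 1280
Group 5: 1407 × 0.925 + 1746 × 0.626 = 1301 + 1093 = 2394
Giving 503 / 533 / 919 / 1280 / 2394.
Period 3.
Births: 919 × 0.376 = 346
Group 2: 503 × 0.964 = 485
Group 3: 533 × 0.935 = 498
Group 4: 919 × 0.957 = 879
Group 5: 1280 × 0.925 + 2394 × 0.626 = 1184 + 1499 = 2683
Giving 346 / 485 / 498 / 879 / 2683.
Period 4.
Births: 498 × 0.376 = 187
Group 2: 346 × 0.964 = 334
Group 3: 485 × 0.935 = 453
Group 4: 498 × 0.957 = 477
Group 5: 879 × 0.925 + 2683 × 0.626 = 813 + 1680 = 2493
Giving 187 / 334 / 453 / 477 / 2493.
Dependents (band 0–9 + band 40+) = 187 + 2493 = 2680; working-age = 1264; ratio = 2680/1264 × 100 = 212.0

212.0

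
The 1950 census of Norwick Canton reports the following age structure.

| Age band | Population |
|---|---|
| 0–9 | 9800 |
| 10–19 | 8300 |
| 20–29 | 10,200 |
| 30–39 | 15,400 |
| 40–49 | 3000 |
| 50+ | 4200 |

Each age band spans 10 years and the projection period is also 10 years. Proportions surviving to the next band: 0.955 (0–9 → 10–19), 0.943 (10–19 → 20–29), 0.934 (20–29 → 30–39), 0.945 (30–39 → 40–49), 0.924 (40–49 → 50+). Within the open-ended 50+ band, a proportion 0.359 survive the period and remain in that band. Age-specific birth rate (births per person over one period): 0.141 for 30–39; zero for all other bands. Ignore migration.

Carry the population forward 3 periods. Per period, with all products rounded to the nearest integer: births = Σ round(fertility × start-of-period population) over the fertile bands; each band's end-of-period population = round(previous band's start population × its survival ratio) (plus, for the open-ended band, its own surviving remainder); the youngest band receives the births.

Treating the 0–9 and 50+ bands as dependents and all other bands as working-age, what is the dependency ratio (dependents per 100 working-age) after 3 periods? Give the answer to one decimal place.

[period 1]
Births: 15400 × 0.141 = 2171
10–19: 9800 × 0.955 = 9359
20–29: 8300 × 0.943 = 7827
30–39: 10200 × 0.934 = 9527
40–49: 15400 × 0.945 = 14553
50+: 3000 × 0.924 + 4200 × 0.359 = 2772 + 1508 = 4280
Giving 2171 / 9359 / 7827 / 9527 / 14553 / 4280.
[period 2]
Births: 9527 × 0.141 = 1343
10–19: 2171 × 0.955 = 2073
20–29: 9359 × 0.943 = 8826
30–39: 7827 × 0.934 = 7310
40–49: 9527 × 0.945 = 9003
50+: 14553 × 0.924 + 4280 × 0.359 = 13447 + 1537 = 14984
Giving 1343 / 2073 / 8826 / 7310 / 9003 / 14984.
[period 3]
Births: 7310 × 0.141 = 1031
10–19: 1343 × 0.955 = 1283
20–29: 2073 × 0.943 = 1955
30–39: 8826 × 0.934 = 8243
40–49: 7310 × 0.945 = 6908
50+: 9003 × 0.924 + 14984 × 0.359 = 8319 + 5379 = 13698
Giving 1031 / 1283 / 1955 / 8243 / 6908 / 13698.
Dependents (band 0–9 + band 50+) = 1031 + 13698 = 14729; working-age = 18389; ratio = 14729/18389 × 100 = 80.1

80.1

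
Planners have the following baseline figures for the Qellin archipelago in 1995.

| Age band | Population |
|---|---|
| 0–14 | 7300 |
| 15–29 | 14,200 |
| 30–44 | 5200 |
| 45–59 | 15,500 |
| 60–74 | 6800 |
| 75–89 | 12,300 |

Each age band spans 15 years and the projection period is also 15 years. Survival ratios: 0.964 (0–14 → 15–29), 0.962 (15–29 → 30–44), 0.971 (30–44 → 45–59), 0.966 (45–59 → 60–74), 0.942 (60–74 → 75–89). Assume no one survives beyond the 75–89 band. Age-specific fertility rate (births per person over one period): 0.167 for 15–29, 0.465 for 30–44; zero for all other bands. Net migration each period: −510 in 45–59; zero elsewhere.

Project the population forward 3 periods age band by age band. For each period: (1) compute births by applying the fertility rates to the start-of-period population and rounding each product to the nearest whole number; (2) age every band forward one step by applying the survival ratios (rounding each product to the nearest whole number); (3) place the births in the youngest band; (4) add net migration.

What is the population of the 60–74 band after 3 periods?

Period 1.
Births: 14200 × 0.167 = 2371 ; 5200 × 0.465 = 2418 — total 4789
15–29: 7300 × 0.964 = 7037
30–44: 14200 × 0.962 = 13660
45–59: 5200 × 0.971 = 5049
60–74: 15500 × 0.966 = 14973
75–89: 6800 × 0.942 = 6406
Net migration: 45–59 − 510 → 4539
End of period: [4789, 7037, 13660, 4539, 14973, 6406]
Period 2.
Births: 7037 × 0.167 = 1175 ; 13660 × 0.465 = 6352 — total 7527
15–29: 4789 × 0.964 = 4617
30–44: 7037 × 0.962 = 6770
45–59: 13660 × 0.971 = 13264
60–74: 4539 × 0.966 = 4385
75–89: 14973 × 0.942 = 14105
Net migration: 45–59 − 510 → 12754
End of period: [7527, 4617, 6770, 12754, 4385, 14105]
Period 3.
Births: 4617 × 0.167 = 771 ; 6770 × 0.465 = 3148 — total 3919
15–29: 7527 × 0.964 = 7256
30–44: 4617 × 0.962 = 4442
45–59: 6770 × 0.971 = 6574
60–74: 12754 × 0.966 = 12320
75–89: 4385 × 0.942 = 4131
Net migration: 45–59 − 510 → 6064
End of period: [3919, 7256, 4442, 6064, 12320, 4131]

12320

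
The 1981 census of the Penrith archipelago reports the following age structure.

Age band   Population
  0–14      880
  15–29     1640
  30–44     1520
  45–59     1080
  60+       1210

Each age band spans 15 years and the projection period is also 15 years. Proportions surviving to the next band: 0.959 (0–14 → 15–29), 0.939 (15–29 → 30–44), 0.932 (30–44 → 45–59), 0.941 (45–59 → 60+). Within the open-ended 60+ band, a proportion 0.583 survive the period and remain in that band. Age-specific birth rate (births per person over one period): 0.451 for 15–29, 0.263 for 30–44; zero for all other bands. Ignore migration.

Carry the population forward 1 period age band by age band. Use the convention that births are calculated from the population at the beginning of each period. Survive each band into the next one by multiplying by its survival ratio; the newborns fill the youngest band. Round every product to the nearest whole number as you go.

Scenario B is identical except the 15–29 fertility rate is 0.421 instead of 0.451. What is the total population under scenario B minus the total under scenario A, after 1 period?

-50

Numbering the groups 1..5 from youngest to oldest:
[period 1]
Births: 1640 × 0.451 = 740  |  1520 × 0.263 = 400 → total 1140
Group 2: 880 × 0.959 = 844
Group 3: 1640 × 0.939 = 1540
Group 4: 1520 × 0.932 = 1417
Group 5: 1080 × 0.941 + 1210 × 0.583 = 1016 + 705 = 1721
End of period: [1140, 844, 1540, 1417, 1721]
Scenario A total after 1 period: 6662
Scenario B projection —
[period 1]
Births: 1640 × 0.421 = 690  |  1520 × 0.263 = 400 → total 1090
Group 2: 880 × 0.959 = 844
Group 3: 1640 × 0.939 = 1540
Group 4: 1520 × 0.932 = 1417
Group 5: 1080 × 0.941 + 1210 × 0.583 = 1016 + 705 = 1721
End of period: [1090, 844, 1540, 1417, 1721]
Scenario B total after 1 period: 6612
Difference B − A = 6612 − 6662 = -50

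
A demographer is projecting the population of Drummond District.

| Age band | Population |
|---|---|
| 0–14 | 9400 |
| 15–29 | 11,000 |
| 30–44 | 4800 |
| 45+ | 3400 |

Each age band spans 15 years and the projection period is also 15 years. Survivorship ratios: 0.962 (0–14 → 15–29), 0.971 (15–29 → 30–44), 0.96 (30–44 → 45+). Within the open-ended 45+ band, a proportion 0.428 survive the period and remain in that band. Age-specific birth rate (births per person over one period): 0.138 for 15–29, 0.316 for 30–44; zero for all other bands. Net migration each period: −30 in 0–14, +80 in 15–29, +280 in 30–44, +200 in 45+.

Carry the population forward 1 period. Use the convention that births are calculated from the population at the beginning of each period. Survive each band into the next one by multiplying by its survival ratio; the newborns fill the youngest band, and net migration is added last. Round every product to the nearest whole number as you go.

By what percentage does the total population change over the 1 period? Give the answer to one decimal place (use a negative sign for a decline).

Numbering the bands 1..4 from youngest to oldest:
Period 1.
Births: 11000 * 0.138 = 1518  |  4800 * 0.316 = 1517 → 3035
Band 2: 9400 * 0.962 = 9043
Band 3: 11000 * 0.971 = 10681
Band 4: 4800 * 0.96 + 3400 * 0.428 = 4608 + 1455 = 6063
Net migration: Band 1 − 30 → 3005; Band 2 + 80 → 9123; Band 3 + 280 → 10961; Band 4 + 200 → 6263
Giving 3005 / 9123 / 10961 / 6263.
Total: 28600 → 29352; change = 752; percentage change = 2.6%

2.6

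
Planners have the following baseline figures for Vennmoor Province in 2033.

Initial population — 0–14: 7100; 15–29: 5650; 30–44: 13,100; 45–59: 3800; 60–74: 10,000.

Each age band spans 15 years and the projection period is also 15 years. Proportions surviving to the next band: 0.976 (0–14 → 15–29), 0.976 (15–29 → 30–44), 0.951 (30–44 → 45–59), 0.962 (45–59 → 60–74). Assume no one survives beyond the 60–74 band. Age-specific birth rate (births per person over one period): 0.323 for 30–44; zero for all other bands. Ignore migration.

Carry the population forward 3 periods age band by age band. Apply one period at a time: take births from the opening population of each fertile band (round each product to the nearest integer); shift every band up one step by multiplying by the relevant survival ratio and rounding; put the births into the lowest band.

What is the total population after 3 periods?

Period 1.
Births: 13100 * 0.323 = 4231
15–29: 7100 * 0.976 = 6930
30–44: 5650 * 0.976 = 5514
45–59: 13100 * 0.951 = 12458
60–74: 3800 * 0.962 = 3656
Giving 4231 / 6930 / 5514 / 12458 / 3656.
Period 2.
Births: 5514 * 0.323 = 1781
15–29: 4231 * 0.976 = 4129
30–44: 6930 * 0.976 = 6764
45–59: 5514 * 0.951 = 5244
60–74: 12458 * 0.962 = 11985
Giving 1781 / 4129 / 6764 / 5244 / 11985.
Period 3.
Births: 6764 * 0.323 = 2185
15–29: 1781 * 0.976 = 1738
30–44: 4129 * 0.976 = 4030
45–59: 6764 * 0.951 = 6433
60–74: 5244 * 0.962 = 5045
Giving 2185 / 1738 / 4030 / 6433 / 5045.
Total after period 3: 2185 + 1738 + 4030 + 6433 + 5045 = 19431

19431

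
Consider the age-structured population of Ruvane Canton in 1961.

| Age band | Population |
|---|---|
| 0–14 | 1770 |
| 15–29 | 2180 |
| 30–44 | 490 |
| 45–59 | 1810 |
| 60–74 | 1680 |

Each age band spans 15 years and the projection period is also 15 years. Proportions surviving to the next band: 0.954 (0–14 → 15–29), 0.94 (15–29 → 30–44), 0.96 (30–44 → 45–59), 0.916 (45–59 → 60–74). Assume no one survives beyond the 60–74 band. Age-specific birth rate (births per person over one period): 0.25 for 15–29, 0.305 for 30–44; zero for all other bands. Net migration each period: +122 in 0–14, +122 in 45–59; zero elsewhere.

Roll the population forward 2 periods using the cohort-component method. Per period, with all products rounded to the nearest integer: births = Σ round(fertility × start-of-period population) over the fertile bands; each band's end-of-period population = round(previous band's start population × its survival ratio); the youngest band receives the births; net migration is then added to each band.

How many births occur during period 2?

1047

[period 1]
Births: 2180 × 0.25 = 545  |  490 × 0.305 = 149 ⇒ total 694
15–29: 1770 × 0.954 = 1689
30–44: 2180 × 0.94 = 2049
45–59: 490 × 0.96 = 470
60–74: 1810 × 0.916 = 1658
Net migration: 0–14 + 122 → 816; 45–59 + 122 → 592
Population now: 0–14=816, 15–29=1689, 30–44=2049, 45–59=592, 60–74=1658
[period 2]
Births: 1689 × 0.25 = 422  |  2049 × 0.305 = 625 ⇒ total 1047
15–29: 816 × 0.954 = 778
30–44: 1689 × 0.94 = 1588
45–59: 2049 × 0.96 = 1967
60–74: 592 × 0.916 = 542
Net migration: 0–14 + 122 → 1169; 45–59 + 122 → 2089
Population now: 0–14=1169, 15–29=778, 30–44=1588, 45–59=2089, 60–74=542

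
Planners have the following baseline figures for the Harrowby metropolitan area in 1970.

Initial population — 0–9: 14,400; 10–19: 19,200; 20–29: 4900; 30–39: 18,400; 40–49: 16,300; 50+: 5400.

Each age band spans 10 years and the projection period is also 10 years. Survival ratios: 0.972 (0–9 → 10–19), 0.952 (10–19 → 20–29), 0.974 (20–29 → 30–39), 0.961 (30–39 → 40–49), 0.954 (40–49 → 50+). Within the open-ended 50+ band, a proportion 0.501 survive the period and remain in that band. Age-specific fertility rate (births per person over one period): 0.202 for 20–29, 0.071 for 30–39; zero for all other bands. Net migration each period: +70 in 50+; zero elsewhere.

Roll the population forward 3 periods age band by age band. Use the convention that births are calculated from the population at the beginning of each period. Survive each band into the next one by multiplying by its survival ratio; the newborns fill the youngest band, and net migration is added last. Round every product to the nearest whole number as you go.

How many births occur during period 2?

4031

Period 1:
Births: 4900 * 0.202 = 990 ; 18400 * 0.071 = 1306 → 2296
10–19: 14400 * 0.972 = 13997
20–29: 19200 * 0.952 = 18278
30–39: 4900 * 0.974 = 4773
40–49: 18400 * 0.961 = 17682
50+: 16300 * 0.954 + 5400 * 0.501 = 15550 + 2705 = 18255
Net migration: 50+ + 70 → 18325
End of period: [2296, 13997, 18278, 4773, 17682, 18325]
Period 2:
Births: 18278 * 0.202 = 3692 ; 4773 * 0.071 = 339 → 4031
10–19: 2296 * 0.972 = 2232
20–29: 13997 * 0.952 = 13325
30–39: 18278 * 0.974 = 17803
40–49: 4773 * 0.961 = 4587
50+: 17682 * 0.954 + 18325 * 0.501 = 16869 + 9181 = 26050
Net migration: 50+ + 70 → 26120
End of period: [4031, 2232, 13325, 17803, 4587, 26120]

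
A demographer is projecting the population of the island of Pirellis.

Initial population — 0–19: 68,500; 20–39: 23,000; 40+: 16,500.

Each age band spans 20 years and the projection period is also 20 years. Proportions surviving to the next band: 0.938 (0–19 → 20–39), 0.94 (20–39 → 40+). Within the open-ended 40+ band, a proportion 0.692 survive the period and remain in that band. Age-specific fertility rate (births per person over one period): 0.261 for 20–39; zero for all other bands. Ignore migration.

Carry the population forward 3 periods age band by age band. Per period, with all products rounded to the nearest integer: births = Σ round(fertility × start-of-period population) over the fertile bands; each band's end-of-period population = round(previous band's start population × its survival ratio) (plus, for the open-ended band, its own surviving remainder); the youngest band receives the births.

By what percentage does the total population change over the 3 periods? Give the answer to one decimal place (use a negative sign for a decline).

-25.8

— Period 1 —
Births: 23000 * 0.261 = 6003
20–39: 68500 * 0.938 = 64253
40+: 23000 * 0.94 + 16500 * 0.692 = 21620 + 11418 = 33038
Giving 6003 / 64253 / 33038.
— Period 2 —
Births: 64253 * 0.261 = 16770
20–39: 6003 * 0.938 = 5631
40+: 64253 * 0.94 + 33038 * 0.692 = 60398 + 22862 = 83260
Giving 16770 / 5631 / 83260.
— Period 3 —
Births: 5631 * 0.261 = 1470
20–39: 16770 * 0.938 = 15730
40+: 5631 * 0.94 + 83260 * 0.692 = 5293 + 57616 = 62909
Giving 1470 / 15730 / 62909.
Total: 108000 → 80109; change = -27891; percentage change = -25.8%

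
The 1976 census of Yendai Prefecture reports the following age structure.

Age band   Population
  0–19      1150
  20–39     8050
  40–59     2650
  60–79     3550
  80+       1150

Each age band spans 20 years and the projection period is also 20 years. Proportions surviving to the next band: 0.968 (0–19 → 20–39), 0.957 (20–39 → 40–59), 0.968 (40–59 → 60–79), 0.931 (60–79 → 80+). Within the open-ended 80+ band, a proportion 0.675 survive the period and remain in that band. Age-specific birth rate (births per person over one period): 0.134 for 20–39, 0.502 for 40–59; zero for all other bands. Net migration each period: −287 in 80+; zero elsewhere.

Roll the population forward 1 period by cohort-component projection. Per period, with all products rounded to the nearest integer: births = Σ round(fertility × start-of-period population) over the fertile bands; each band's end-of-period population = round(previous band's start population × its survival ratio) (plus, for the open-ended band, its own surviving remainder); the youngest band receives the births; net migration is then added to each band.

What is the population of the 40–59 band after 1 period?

7704

After projecting period 1:
Births: 8050 * 0.134 = 1079 ; 2650 * 0.502 = 1330 ⇒ total 2409
20–39: 1150 * 0.968 = 1113
40–59: 8050 * 0.957 = 7704
60–79: 2650 * 0.968 = 2565
80+: 3550 * 0.931 + 1150 * 0.675 = 3305 + 776 = 4081
Net migration: 80+ − 287 → 3794
→ [2409, 1113, 7704, 2565, 3794]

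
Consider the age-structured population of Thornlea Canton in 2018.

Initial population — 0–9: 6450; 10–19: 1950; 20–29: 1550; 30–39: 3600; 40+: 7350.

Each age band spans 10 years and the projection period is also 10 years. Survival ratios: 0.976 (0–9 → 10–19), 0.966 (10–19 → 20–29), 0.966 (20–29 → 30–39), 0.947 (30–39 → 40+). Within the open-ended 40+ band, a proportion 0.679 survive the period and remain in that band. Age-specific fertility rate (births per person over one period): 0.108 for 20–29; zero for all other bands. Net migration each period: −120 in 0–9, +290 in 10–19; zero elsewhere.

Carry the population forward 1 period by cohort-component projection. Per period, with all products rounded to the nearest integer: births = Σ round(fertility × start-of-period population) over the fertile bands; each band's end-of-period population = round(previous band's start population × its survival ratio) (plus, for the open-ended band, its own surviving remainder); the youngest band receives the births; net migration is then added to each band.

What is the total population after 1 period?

18413

Period 1:
Births: 1550 × 0.108 = 167
10–19: 6450 × 0.976 = 6295
20–29: 1950 × 0.966 = 1884
30–39: 1550 × 0.966 = 1497
40+: 3600 × 0.947 + 7350 × 0.679 = 3409 + 4991 = 8400
Net migration: 0–9 − 120 → 47; 10–19 + 290 → 6585
End of period: [47, 6585, 1884, 1497, 8400]
Total after period 1: 47 + 6585 + 1884 + 1497 + 8400 = 18413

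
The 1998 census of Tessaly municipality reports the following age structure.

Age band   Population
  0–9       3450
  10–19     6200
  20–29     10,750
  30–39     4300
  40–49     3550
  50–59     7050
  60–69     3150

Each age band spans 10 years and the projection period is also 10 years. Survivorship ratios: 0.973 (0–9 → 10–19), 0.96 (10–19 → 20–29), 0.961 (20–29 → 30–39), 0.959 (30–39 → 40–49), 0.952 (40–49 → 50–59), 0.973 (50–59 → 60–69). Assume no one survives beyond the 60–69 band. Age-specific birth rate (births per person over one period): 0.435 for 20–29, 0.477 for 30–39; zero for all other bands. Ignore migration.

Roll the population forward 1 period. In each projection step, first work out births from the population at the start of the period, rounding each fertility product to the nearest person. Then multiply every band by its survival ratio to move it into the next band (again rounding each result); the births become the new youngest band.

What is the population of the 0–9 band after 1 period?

6727

(Groups numbered youngest = 1 to oldest = 7.)
[period 1]
Births: 10750 × 0.435 = 4676, 4300 × 0.477 = 2051 → 6727
Group 2: 3450 × 0.973 = 3357
Group 3: 6200 × 0.96 = 5952
Group 4: 10750 × 0.961 = 10331
Group 5: 4300 × 0.959 = 4124
Group 6: 3550 × 0.952 = 3380
Group 7: 7050 × 0.973 = 6860
Population now: 0–9=6727, 10–19=3357, 20–29=5952, 30–39=10331, 40–49=4124, 50–59=3380, 60–69=6860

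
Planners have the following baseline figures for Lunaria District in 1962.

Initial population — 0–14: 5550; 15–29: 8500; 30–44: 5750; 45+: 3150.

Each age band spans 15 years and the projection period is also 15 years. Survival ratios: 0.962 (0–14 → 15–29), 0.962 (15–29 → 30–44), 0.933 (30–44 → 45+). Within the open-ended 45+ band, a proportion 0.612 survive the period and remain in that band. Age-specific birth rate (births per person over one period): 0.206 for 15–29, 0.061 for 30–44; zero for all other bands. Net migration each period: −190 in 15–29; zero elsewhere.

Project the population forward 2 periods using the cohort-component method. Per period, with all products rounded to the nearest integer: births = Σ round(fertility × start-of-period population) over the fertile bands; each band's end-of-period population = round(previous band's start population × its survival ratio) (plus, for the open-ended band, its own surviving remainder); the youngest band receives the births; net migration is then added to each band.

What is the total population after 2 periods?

After projecting period 1:
Births: 8500 × 0.206 = 1751 ; 5750 × 0.061 = 351 — total 2102
15–29: 5550 × 0.962 = 5339
30–44: 8500 × 0.962 = 8177
45+: 5750 × 0.933 + 3150 × 0.612 = 5365 + 1928 = 7293
Net migration: 15–29 − 190 → 5149
→ [2102, 5149, 8177, 7293]
After projecting period 2:
Births: 5149 × 0.206 = 1061 ; 8177 × 0.061 = 499 — total 1560
15–29: 2102 × 0.962 = 2022
30–44: 5149 × 0.962 = 4953
45+: 8177 × 0.933 + 7293 × 0.612 = 7629 + 4463 = 12092
Net migration: 15–29 − 190 → 1832
→ [1560, 1832, 4953, 12092]
Total after period 2: 1560 + 1832 + 4953 + 12092 = 20437

20437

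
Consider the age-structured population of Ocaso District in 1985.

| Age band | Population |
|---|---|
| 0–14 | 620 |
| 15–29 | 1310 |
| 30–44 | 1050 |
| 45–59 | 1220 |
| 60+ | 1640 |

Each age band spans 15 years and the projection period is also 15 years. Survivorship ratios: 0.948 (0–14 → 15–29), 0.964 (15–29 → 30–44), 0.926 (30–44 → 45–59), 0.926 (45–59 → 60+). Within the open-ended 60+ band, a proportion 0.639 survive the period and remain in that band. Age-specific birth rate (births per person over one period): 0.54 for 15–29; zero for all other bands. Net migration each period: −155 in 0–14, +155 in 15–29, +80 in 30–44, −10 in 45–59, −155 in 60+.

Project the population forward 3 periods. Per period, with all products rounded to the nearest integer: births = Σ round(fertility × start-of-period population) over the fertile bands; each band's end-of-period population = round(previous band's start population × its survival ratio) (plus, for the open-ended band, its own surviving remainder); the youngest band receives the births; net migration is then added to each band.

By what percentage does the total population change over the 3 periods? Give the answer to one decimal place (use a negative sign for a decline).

-25.6

[period 1]
Births: 1310 × 0.54 = 707
15–29: 620 × 0.948 = 588
30–44: 1310 × 0.964 = 1263
45–59: 1050 × 0.926 = 972
60+: 1220 × 0.926 + 1640 × 0.639 = 1130 + 1048 = 2178
Net migration: 0–14 − 155 → 552; 15–29 + 155 → 743; 30–44 + 80 → 1343; 45–59 − 10 → 962; 60+ − 155 → 2023
End of period: [552, 743, 1343, 962, 2023]
[period 2]
Births: 743 × 0.54 = 401
15–29: 552 × 0.948 = 523
30–44: 743 × 0.964 = 716
45–59: 1343 × 0.926 = 1244
60+: 962 × 0.926 + 2023 × 0.639 = 891 + 1293 = 2184
Net migration: 0–14 − 155 → 246; 15–29 + 155 → 678; 30–44 + 80 → 796; 45–59 − 10 → 1234; 60+ − 155 → 2029
End of period: [246, 678, 796, 1234, 2029]
[period 3]
Births: 678 × 0.54 = 366
15–29: 246 × 0.948 = 233
30–44: 678 × 0.964 = 654
45–59: 796 × 0.926 = 737
60+: 1234 × 0.926 + 2029 × 0.639 = 1143 + 1297 = 2440
Net migration: 0–14 − 155 → 211; 15–29 + 155 → 388; 30–44 + 80 → 734; 45–59 − 10 → 727; 60+ − 155 → 2285
End of period: [211, 388, 734, 727, 2285]
Total: 5840 → 4345; change = -1495; percentage change = -25.6%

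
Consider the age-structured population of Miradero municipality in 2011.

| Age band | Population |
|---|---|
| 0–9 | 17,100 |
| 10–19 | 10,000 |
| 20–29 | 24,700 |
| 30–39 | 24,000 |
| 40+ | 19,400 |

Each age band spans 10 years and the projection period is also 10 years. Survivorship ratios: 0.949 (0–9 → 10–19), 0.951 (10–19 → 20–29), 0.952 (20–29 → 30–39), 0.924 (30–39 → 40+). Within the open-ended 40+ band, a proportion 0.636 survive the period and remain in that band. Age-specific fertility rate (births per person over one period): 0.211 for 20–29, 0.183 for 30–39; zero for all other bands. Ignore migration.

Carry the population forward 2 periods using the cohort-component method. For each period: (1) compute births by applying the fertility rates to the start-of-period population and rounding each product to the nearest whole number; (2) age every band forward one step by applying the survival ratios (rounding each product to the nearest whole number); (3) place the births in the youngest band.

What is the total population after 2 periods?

83589

After projecting period 1:
Births: 24700 × 0.211 = 5212 ; 24000 × 0.183 = 4392 → total 9604
10–19: 17100 × 0.949 = 16228
20–29: 10000 × 0.951 = 9510
30–39: 24700 × 0.952 = 23514
40+: 24000 × 0.924 + 19400 × 0.636 = 22176 + 12338 = 34514
→ [9604, 16228, 9510, 23514, 34514]
After projecting period 2:
Births: 9510 × 0.211 = 2007 ; 23514 × 0.183 = 4303 → total 6310
10–19: 9604 × 0.949 = 9114
20–29: 16228 × 0.951 = 15433
30–39: 9510 × 0.952 = 9054
40+: 23514 × 0.924 + 34514 × 0.636 = 21727 + 21951 = 43678
→ [6310, 9114, 15433, 9054, 43678]
Total after period 2: 6310 + 9114 + 15433 + 9054 + 43678 = 83589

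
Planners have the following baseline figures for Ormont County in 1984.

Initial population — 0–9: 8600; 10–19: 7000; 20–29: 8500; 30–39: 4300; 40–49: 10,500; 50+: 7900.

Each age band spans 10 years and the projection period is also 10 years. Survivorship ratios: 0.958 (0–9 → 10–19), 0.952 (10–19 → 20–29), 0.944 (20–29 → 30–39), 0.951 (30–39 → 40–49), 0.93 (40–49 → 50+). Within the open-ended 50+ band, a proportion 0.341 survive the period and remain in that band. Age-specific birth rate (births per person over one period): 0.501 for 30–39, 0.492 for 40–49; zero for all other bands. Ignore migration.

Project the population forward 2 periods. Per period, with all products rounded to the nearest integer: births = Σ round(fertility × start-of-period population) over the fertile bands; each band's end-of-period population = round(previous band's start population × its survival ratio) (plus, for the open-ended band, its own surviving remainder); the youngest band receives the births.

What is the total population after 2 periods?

42863

(Groups numbered youngest = 1 to oldest = 6.)
[period 1]
Births: 4300 × 0.501 = 2154  |  10500 × 0.492 = 5166 — total 7320
Group 2: 8600 × 0.958 = 8239
Group 3: 7000 × 0.952 = 6664
Group 4: 8500 × 0.944 = 8024
Group 5: 4300 × 0.951 = 4089
Group 6: 10500 × 0.93 + 7900 × 0.341 = 9765 + 2694 = 12459
→ [7320, 8239, 6664, 8024, 4089, 12459]
[period 2]
Births: 8024 × 0.501 = 4020  |  4089 × 0.492 = 2012 — total 6032
Group 2: 7320 × 0.958 = 7013
Group 3: 8239 × 0.952 = 7844
Group 4: 6664 × 0.944 = 6291
Group 5: 8024 × 0.951 = 7631
Group 6: 4089 × 0.93 + 12459 × 0.341 = 3803 + 4249 = 8052
→ [6032, 7013, 7844, 6291, 7631, 8052]
Total after period 2: 6032 + 7013 + 7844 + 6291 + 7631 + 8052 = 42863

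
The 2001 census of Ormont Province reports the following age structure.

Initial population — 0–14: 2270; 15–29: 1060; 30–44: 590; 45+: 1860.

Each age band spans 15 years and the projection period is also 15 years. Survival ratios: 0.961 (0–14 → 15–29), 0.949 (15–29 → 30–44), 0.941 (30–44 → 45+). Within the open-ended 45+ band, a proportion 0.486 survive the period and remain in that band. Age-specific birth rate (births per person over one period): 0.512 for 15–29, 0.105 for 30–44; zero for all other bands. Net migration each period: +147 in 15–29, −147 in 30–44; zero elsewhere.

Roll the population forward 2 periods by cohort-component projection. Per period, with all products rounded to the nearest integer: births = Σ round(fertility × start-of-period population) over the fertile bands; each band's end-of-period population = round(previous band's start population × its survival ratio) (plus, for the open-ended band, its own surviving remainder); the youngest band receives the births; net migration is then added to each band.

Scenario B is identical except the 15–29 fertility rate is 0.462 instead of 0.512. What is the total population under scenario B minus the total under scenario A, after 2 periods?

Let band 1 be 0–14 through band 4 = 45+.
[period 1]
Births: 1060 * 0.512 = 543 ; 590 * 0.105 = 62 ⇒ total 605
Band 2: 2270 * 0.961 = 2181
Band 3: 1060 * 0.949 = 1006
Band 4: 590 * 0.941 + 1860 * 0.486 = 555 + 904 = 1459
Net migration: Band 2 + 147 → 2328; Band 3 − 147 → 859
→ [605, 2328, 859, 1459]
[period 2]
Births: 2328 * 0.512 = 1192 ; 859 * 0.105 = 90 ⇒ total 1282
Band 2: 605 * 0.961 = 581
Band 3: 2328 * 0.949 = 2209
Band 4: 859 * 0.941 + 1459 * 0.486 = 808 + 709 = 1517
Net migration: Band 2 + 147 → 728; Band 3 − 147 → 2062
→ [1282, 728, 2062, 1517]
Scenario A total after 2 periods: 5589
Scenario B projection —
[period 1]
Births: 1060 * 0.462 = 490 ; 590 * 0.105 = 62 ⇒ total 552
Band 2: 2270 * 0.961 = 2181
Band 3: 1060 * 0.949 = 1006
Band 4: 590 * 0.941 + 1860 * 0.486 = 555 + 904 = 1459
Net migration: Band 2 + 147 → 2328; Band 3 − 147 → 859
→ [552, 2328, 859, 1459]
[period 2]
Births: 2328 * 0.462 = 1076 ; 859 * 0.105 = 90 ⇒ total 1166
Band 2: 552 * 0.961 = 530
Band 3: 2328 * 0.949 = 2209
Band 4: 859 * 0.941 + 1459 * 0.486 = 808 + 709 = 1517
Net migration: Band 2 + 147 → 677; Band 3 − 147 → 2062
→ [1166, 677, 2062, 1517]
Scenario B total after 2 periods: 5422
Difference B − A = 5422 − 5589 = -167

-167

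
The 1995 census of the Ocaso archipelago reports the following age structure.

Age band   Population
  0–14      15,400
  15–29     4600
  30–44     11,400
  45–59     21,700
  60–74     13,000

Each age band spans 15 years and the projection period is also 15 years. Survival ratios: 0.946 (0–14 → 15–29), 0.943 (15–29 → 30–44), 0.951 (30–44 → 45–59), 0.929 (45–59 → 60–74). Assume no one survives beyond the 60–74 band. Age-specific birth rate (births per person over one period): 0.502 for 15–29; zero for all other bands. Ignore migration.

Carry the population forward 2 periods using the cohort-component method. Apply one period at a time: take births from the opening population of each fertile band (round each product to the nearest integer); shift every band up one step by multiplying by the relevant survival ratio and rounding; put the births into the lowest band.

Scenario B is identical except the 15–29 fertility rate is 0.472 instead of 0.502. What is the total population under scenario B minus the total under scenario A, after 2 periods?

— Period 1 —
Births: 4600 × 0.502 = 2309
15–29: 15400 × 0.946 = 14568
30–44: 4600 × 0.943 = 4338
45–59: 11400 × 0.951 = 10841
60–74: 21700 × 0.929 = 20159
→ [2309, 14568, 4338, 10841, 20159]
— Period 2 —
Births: 14568 × 0.502 = 7313
15–29: 2309 × 0.946 = 2184
30–44: 14568 × 0.943 = 13738
45–59: 4338 × 0.951 = 4125
60–74: 10841 × 0.929 = 10071
→ [7313, 2184, 13738, 4125, 10071]
Scenario A total after 2 periods: 37431
Scenario B projection —
— Period 1 —
Births: 4600 × 0.472 = 2171
15–29: 15400 × 0.946 = 14568
30–44: 4600 × 0.943 = 4338
45–59: 11400 × 0.951 = 10841
60–74: 21700 × 0.929 = 20159
→ [2171, 14568, 4338, 10841, 20159]
— Period 2 —
Births: 14568 × 0.472 = 6876
15–29: 2171 × 0.946 = 2054
30–44: 14568 × 0.943 = 13738
45–59: 4338 × 0.951 = 4125
60–74: 10841 × 0.929 = 10071
→ [6876, 2054, 13738, 4125, 10071]
Scenario B total after 2 periods: 36864
Difference B − A = 36864 − 37431 = -567

-567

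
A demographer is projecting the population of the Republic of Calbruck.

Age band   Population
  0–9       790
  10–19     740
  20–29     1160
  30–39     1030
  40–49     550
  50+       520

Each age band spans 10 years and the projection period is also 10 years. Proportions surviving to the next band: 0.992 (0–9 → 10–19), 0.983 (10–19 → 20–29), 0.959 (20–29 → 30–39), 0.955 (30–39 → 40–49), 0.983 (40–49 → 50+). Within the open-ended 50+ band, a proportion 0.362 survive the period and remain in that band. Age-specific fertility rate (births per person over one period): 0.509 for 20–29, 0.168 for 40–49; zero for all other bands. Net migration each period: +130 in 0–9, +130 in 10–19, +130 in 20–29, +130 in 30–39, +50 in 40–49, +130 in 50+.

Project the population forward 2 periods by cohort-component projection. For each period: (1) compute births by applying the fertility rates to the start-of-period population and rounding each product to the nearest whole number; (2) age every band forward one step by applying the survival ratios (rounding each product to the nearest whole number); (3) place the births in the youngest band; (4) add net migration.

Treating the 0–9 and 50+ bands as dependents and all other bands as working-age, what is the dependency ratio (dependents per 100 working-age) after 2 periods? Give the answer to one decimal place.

(Bands numbered youngest = 1 to oldest = 6.)
Period 1.
Births: 1160 * 0.509 = 590  |  550 * 0.168 = 92 → total 682
Band 2: 790 * 0.992 = 784
Band 3: 740 * 0.983 = 727
Band 4: 1160 * 0.959 = 1112
Band 5: 1030 * 0.955 = 984
Band 6: 550 * 0.983 + 520 * 0.362 = 541 + 188 = 729
Net migration: Band 1 + 130 → 812; Band 2 + 130 → 914; Band 3 + 130 → 857; Band 4 + 130 → 1242; Band 5 + 50 → 1034; Band 6 + 130 → 859
Population now: 0–9=812, 10–19=914, 20–29=857, 30–39=1242, 40–49=1034, 50+=859
Period 2.
Births: 857 * 0.509 = 436  |  1034 * 0.168 = 174 → total 610
Band 2: 812 * 0.992 = 806
Band 3: 914 * 0.983 = 898
Band 4: 857 * 0.959 = 822
Band 5: 1242 * 0.955 = 1186
Band 6: 1034 * 0.983 + 859 * 0.362 = 1016 + 311 = 1327
Net migration: Band 1 + 130 → 740; Band 2 + 130 → 936; Band 3 + 130 → 1028; Band 4 + 130 → 952; Band 5 + 50 → 1236; Band 6 + 130 → 1457
Population now: 0–9=740, 10–19=936, 20–29=1028, 30–39=952, 40–49=1236, 50+=1457
Dependents (band 0–9 + band 50+) = 740 + 1457 = 2197; working-age = 4152; ratio = 2197/4152 × 100 = 52.9

52.9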